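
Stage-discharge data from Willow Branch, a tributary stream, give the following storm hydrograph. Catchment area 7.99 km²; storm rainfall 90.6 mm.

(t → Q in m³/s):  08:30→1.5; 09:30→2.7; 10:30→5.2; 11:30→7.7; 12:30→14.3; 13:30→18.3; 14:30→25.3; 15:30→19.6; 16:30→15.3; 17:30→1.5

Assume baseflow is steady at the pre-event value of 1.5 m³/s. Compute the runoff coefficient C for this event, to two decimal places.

ΣQ_DR = 96.40 m³/s; V = ΣQ_DR·Δt = 3.470 × 10^5 m³.
Runoff depth d = V / A = 43.43 mm.
C = d / P = 43.43 / 90.6 = 0.48.

C ≈ 0.48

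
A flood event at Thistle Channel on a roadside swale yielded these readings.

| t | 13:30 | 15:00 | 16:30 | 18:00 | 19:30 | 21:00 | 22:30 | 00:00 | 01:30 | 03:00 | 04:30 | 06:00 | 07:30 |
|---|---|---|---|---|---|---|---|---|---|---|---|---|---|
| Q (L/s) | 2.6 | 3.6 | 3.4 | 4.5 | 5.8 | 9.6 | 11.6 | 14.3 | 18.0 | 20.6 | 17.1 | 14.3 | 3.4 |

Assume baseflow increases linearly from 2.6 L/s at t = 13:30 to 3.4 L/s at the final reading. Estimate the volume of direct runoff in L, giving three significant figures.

Direct-runoff ordinates (Q − Q_b): 0.00, 0.93, 0.67, 1.70, 2.93, 6.67, 8.60, 11.23, 14.87, 17.40, 13.83, 10.97, 0.00 L/s.
ΣQ_DR = 89.80 L/s.
With Δt = 1.5 h = 5400 s, V = ΣQ_DR · Δt = 89.80 × 5400 = 4.85 × 10^5 L.

V ≈ 4.85 × 10^5 L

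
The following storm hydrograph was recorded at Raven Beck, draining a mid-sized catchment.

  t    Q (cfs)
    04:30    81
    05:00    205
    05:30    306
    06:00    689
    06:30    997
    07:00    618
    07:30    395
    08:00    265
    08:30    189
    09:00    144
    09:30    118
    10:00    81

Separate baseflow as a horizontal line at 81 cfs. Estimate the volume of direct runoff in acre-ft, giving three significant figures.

V ≈ 129 acre-ft

Direct-runoff ordinates (Q − Q_b): 0.0, 124.0, 225.0, 608.0, 916.0, 537.0, 314.0, 184.0, 108.0, 63.0, 37.0, 0.0 cfs.
ΣQ_DR = 3116 cfs.
With Δt = 0.5 h = 1800 s, V = ΣQ_DR · Δt = 3116 × 1800 = 5.61 × 10^6 ft³ = 129 acre-ft.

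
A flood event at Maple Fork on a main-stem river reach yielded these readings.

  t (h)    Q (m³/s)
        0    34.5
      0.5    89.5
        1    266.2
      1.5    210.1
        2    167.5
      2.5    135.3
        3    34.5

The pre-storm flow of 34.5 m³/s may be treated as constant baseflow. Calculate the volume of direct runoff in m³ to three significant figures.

V ≈ 1.25 × 10^6 m³

Direct-runoff ordinates (Q − Q_b): 0.0, 55.0, 231.7, 175.6, 133.0, 100.8, 0.0 m³/s.
ΣQ_DR = 696.1 m³/s.
With Δt = 0.5 h = 1800 s, V = ΣQ_DR · Δt = 696.1 × 1800 = 1.25 × 10^6 m³.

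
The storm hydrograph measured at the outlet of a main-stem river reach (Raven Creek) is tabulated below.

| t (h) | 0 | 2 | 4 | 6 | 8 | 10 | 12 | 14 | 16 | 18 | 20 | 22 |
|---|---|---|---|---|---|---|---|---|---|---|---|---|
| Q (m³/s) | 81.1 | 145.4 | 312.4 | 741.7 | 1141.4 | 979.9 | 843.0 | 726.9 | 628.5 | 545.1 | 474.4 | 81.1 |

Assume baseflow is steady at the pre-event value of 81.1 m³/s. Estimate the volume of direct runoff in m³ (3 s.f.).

Direct-runoff ordinates (Q − Q_b): 0.0, 64.3, 231.3, 660.6, 1060.3, 898.8, 761.9, 645.8, 547.4, 464.0, 393.3, 0.0 m³/s.
ΣQ_DR = 5728 m³/s.
With Δt = 2 h = 7200 s, V = ΣQ_DR · Δt = 5728 × 7200 = 4.12 × 10^7 m³.

V ≈ 4.12 × 10^7 m³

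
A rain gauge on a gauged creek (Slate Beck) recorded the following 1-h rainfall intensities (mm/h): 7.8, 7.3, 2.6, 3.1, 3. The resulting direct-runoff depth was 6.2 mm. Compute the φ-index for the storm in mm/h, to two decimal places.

φ ≈ 4.45 mm/h

Only the 2 blocks with intensity above φ contribute runoff: 7.8, 7.3 mm/h.
Σ(I−φ)·Δt = d  ⇒  (7.8+7.3 − 2φ)·1 = 6.2
φ = (15.10 − 6.2/1) / 2 = 4.45 mm/h.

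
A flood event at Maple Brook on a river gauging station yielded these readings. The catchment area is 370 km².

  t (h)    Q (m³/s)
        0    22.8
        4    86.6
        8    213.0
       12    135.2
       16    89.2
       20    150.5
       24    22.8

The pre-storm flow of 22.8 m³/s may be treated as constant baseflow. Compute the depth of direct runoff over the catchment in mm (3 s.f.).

Direct runoff: 0.0, 63.8, 190.2, 112.4, 66.4, 127.7, 0.0 m³/s; ΣQ_DR = 560.5 m³/s.
V = ΣQ_DR · Δt = 560.5 × 14400 s = 8.071 × 10^6 m³.
Over A = 370 km², depth = V / A = 21.8 mm.

d ≈ 21.8 mm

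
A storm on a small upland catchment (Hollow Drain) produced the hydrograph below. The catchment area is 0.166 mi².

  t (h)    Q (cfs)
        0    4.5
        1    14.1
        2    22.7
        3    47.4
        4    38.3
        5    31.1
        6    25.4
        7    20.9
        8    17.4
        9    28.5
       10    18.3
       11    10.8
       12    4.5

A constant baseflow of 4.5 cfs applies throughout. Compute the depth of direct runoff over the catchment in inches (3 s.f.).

d ≈ 2.10 in

Direct runoff: 0.0, 9.6, 18.2, 42.9, 33.8, 26.6, 20.9, 16.4, 12.9, 24.0, 13.8, 6.3, 0.0 cfs; ΣQ_DR = 225.4 cfs.
V = ΣQ_DR · Δt = 225.4 × 3600 s = 8.114 × 10^5 ft³.
Over A = 0.166 mi², depth = V / A = 2.10 in.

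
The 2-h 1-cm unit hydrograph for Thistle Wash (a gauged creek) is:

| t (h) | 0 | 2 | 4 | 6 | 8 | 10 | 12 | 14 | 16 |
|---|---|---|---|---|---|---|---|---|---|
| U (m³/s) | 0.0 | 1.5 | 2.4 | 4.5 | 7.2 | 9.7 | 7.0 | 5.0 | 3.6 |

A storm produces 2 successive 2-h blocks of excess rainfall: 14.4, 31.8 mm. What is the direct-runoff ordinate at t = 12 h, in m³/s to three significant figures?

Q ≈ 40.9 m³/s

By discrete convolution, Q_j = Σ (P_i / 10 mm) · U_{j−i}.
At t = 12 h (j=6): Q = (14.4/10)·7.0 + (31.8/10)·9.7 = 40.9 m³/s.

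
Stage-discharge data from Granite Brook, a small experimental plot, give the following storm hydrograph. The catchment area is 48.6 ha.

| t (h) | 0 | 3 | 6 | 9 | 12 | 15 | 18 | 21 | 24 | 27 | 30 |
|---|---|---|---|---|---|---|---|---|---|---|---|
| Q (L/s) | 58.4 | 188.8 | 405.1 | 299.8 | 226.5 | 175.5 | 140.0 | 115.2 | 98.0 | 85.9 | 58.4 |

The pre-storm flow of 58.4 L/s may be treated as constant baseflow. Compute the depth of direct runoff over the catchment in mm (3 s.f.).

d ≈ 26.9 mm

Direct runoff: 0.0, 130.4, 346.7, 241.4, 168.1, 117.1, 81.6, 56.8, 39.6, 27.5, 0.0 L/s; ΣQ_DR = 1209 L/s.
V = ΣQ_DR · Δt = 1209 × 10800 s = 1.306 × 10^7 L.
Over A = 48.6 ha, depth = V / A = 26.9 mm.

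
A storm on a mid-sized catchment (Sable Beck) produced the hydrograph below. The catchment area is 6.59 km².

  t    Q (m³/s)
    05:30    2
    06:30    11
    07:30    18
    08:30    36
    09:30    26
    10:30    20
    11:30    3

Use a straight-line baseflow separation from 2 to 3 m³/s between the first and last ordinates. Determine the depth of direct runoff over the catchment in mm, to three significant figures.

d ≈ 53.8 mm

Direct runoff: 0.00, 8.83, 15.67, 33.50, 23.33, 17.17, 0.00 m³/s; ΣQ_DR = 98.50 m³/s.
V = ΣQ_DR · Δt = 98.50 × 3600 s = 3.546 × 10^5 m³.
Over A = 6.59 km², depth = V / A = 53.8 mm.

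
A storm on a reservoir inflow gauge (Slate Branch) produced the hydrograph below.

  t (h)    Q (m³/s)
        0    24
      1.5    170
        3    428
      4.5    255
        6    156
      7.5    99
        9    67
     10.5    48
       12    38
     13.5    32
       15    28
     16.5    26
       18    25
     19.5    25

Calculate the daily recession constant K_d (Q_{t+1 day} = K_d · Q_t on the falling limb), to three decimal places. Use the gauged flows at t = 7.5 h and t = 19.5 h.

Between t = 7.5 h and t = 19.5 h the flow falls from 99 to 25 m³/s over 8×1.5 h = 12 h.
Per-interval ratio K = (25/99)^(1/8) = 0.8420; K_d = K^(24/1.5) = 0.064.

K_d ≈ 0.064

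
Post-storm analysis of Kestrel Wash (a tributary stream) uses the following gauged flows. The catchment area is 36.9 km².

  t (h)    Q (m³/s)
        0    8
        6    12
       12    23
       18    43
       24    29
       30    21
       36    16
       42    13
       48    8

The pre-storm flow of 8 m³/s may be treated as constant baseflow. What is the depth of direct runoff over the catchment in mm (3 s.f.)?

Direct runoff: 0.0, 4.0, 15.0, 35.0, 21.0, 13.0, 8.0, 5.0, 0.0 m³/s; ΣQ_DR = 101.0 m³/s.
V = ΣQ_DR · Δt = 101.0 × 21600 s = 2.182 × 10^6 m³.
Over A = 36.9 km², depth = V / A = 59.1 mm.

d ≈ 59.1 mm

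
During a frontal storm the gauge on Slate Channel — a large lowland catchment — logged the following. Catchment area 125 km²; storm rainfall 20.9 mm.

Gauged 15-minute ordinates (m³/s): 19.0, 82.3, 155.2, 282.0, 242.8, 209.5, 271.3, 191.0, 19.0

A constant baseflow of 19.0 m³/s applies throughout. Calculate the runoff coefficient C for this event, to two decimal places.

C ≈ 0.45

ΣQ_DR = 1301 m³/s; V = ΣQ_DR·Δt = 1.171 × 10^6 m³.
Runoff depth d = V / A = 9.368 mm.
C = d / P = 9.368 / 20.9 = 0.45.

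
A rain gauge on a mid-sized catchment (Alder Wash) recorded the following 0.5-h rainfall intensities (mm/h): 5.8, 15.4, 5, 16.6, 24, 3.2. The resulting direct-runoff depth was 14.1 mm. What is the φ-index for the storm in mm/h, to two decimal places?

Only the 3 blocks with intensity above φ contribute runoff: 15.4, 16.6, 24 mm/h.
Σ(I−φ)·Δt = d  ⇒  (15.4+16.6+24 − 3φ)·0.5 = 14.1
φ = (56.00 − 14.1/0.5) / 3 = 9.27 mm/h.

φ ≈ 9.27 mm/h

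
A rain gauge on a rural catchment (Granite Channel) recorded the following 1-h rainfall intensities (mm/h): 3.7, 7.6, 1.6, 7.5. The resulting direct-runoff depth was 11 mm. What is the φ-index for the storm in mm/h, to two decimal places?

Only the 3 blocks with intensity above φ contribute runoff: 3.7, 7.6, 7.5 mm/h.
Σ(I−φ)·Δt = d  ⇒  (3.7+7.6+7.5 − 3φ)·1 = 11
φ = (18.80 − 11/1) / 3 = 2.60 mm/h.

φ ≈ 2.60 mm/h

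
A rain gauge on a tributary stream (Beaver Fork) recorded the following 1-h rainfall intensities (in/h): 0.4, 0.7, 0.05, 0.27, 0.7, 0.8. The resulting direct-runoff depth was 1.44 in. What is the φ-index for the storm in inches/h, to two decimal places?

φ ≈ 0.29 in/h

Only the 4 blocks with intensity above φ contribute runoff: 0.4, 0.7, 0.7, 0.8 in/h.
Σ(I−φ)·Δt = d  ⇒  (0.4+0.7+0.7+0.8 − 4φ)·1 = 1.44
φ = (2.600 − 1.44/1) / 4 = 0.29 in/h.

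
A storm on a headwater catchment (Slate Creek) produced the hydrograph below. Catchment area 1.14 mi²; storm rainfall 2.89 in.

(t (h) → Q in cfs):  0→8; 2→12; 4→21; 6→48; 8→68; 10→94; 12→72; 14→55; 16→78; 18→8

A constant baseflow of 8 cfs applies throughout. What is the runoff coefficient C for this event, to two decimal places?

ΣQ_DR = 384.0 cfs; V = ΣQ_DR·Δt = 2.765 × 10^6 ft³.
Runoff depth d = V / A = 1.044 in.
C = d / P = 1.044 / 2.89 = 0.36.

C ≈ 0.36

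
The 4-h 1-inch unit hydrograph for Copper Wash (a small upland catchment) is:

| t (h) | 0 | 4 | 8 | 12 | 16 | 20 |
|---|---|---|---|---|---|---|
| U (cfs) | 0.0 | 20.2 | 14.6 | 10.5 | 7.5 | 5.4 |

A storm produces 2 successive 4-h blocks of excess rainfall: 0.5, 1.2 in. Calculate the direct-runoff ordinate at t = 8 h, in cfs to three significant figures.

Q ≈ 31.5 cfs

By discrete convolution, Q_j = Σ (P_i / 1 in) · U_{j−i}.
At t = 8 h (j=2): Q = (0.5/1)·14.6 + (1.2/1)·20.2 = 31.5 cfs.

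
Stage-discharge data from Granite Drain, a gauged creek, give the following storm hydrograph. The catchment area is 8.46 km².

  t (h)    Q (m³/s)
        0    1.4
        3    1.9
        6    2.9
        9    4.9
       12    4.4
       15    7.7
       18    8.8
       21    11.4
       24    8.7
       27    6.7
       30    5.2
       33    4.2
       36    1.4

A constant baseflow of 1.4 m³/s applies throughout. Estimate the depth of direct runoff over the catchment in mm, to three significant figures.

Direct runoff: 0.0, 0.5, 1.5, 3.5, 3.0, 6.3, 7.4, 10.0, 7.3, 5.3, 3.8, 2.8, 0.0 m³/s; ΣQ_DR = 51.40 m³/s.
V = ΣQ_DR · Δt = 51.40 × 10800 s = 5.551 × 10^5 m³.
Over A = 8.46 km², depth = V / A = 65.6 mm.

d ≈ 65.6 mm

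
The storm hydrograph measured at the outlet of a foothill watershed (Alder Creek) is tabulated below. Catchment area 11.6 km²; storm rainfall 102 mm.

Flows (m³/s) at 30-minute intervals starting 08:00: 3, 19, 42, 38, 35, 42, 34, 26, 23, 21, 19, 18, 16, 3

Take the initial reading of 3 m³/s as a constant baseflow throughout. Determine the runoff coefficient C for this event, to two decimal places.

C ≈ 0.45

ΣQ_DR = 297.0 m³/s; V = ΣQ_DR·Δt = 5.346 × 10^5 m³.
Runoff depth d = V / A = 46.09 mm.
C = d / P = 46.09 / 102 = 0.45.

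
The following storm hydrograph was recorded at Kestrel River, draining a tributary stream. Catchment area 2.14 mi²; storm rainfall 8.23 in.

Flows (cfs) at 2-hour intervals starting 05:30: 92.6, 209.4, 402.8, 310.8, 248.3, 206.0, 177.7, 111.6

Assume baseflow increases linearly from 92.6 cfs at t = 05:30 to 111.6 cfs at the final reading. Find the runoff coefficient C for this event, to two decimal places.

ΣQ_DR = 942.4 cfs; V = ΣQ_DR·Δt = 6.785 × 10^6 ft³.
Runoff depth d = V / A = 1.365 in.
C = d / P = 1.365 / 8.23 = 0.17.

C ≈ 0.17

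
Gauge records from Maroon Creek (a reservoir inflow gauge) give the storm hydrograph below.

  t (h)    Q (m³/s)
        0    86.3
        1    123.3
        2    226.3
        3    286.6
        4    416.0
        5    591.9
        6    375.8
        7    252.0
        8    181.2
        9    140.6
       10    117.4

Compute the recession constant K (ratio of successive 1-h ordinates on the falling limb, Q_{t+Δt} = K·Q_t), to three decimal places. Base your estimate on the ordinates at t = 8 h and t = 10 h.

K ≈ 0.805

Using the recession-limb readings at t = 8 h and t = 10 h: Q falls from 181.2 to 117.4 m³/s over 2 intervals.
K = (Q₂/Q₁)^(1/2) = (117.4/181.2)^(1/2) = 0.805.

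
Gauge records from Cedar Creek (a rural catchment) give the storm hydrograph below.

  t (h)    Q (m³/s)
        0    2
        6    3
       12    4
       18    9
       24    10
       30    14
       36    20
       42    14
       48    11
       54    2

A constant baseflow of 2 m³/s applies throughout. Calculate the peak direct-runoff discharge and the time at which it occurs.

Subtracting baseflow gives direct-runoff ordinates: 0.0, 1.0, 2.0, 7.0, 8.0, 12.0, 18.0, 12.0, 9.0, 0.0 m³/s.
The maximum is 18.0 m³/s, occurring at the reading for t = 36 h.

Q_p = 18.0 m³/s at t = 36 h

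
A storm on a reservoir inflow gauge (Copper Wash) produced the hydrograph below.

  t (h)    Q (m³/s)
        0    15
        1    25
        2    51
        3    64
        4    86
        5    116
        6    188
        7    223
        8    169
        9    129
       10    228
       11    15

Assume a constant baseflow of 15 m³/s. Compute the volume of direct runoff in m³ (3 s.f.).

V ≈ 4.06 × 10^6 m³

Direct-runoff ordinates (Q − Q_b): 0.0, 10.0, 36.0, 49.0, 71.0, 101.0, 173.0, 208.0, 154.0, 114.0, 213.0, 0.0 m³/s.
ΣQ_DR = 1129 m³/s.
With Δt = 1 h = 3600 s, V = ΣQ_DR · Δt = 1129 × 3600 = 4.06 × 10^6 m³.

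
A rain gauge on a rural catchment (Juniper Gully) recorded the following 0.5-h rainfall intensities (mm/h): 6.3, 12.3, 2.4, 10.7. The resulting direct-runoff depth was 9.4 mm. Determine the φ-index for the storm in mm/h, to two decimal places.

Only the 3 blocks with intensity above φ contribute runoff: 6.3, 12.3, 10.7 mm/h.
Σ(I−φ)·Δt = d  ⇒  (6.3+12.3+10.7 − 3φ)·0.5 = 9.4
φ = (29.30 − 9.4/0.5) / 3 = 3.50 mm/h.

φ ≈ 3.50 mm/h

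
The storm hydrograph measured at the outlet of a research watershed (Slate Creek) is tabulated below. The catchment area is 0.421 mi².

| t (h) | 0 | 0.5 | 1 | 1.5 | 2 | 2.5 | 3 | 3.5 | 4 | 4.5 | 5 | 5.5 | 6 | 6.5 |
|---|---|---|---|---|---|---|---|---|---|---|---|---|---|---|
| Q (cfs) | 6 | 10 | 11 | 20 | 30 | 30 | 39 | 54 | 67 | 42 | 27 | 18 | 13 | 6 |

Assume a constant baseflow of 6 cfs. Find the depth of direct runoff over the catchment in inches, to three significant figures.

d ≈ 0.532 in

Direct runoff: 0.0, 4.0, 5.0, 14.0, 24.0, 24.0, 33.0, 48.0, 61.0, 36.0, 21.0, 12.0, 7.0, 0.0 cfs; ΣQ_DR = 289.0 cfs.
V = ΣQ_DR · Δt = 289.0 × 1800 s = 5.202 × 10^5 ft³.
Over A = 0.421 mi², depth = V / A = 0.532 in.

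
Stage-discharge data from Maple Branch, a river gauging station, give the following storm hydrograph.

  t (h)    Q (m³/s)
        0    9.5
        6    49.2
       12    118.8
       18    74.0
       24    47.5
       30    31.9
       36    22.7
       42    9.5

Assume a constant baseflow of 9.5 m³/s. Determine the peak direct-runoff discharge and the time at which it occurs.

Subtracting baseflow gives direct-runoff ordinates: 0.0, 39.7, 109.3, 64.5, 38.0, 22.4, 13.2, 0.0 m³/s.
The maximum is 109.3 m³/s, occurring at the reading for t = 12 h.

Q_p = 109.3 m³/s at t = 12 h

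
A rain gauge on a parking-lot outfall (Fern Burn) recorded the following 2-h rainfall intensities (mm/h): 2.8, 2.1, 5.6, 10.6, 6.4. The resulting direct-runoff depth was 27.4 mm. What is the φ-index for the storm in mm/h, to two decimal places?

φ ≈ 2.97 mm/h

Only the 3 blocks with intensity above φ contribute runoff: 5.6, 10.6, 6.4 mm/h.
Σ(I−φ)·Δt = d  ⇒  (5.6+10.6+6.4 − 3φ)·2 = 27.4
φ = (22.60 − 27.4/2) / 3 = 2.97 mm/h.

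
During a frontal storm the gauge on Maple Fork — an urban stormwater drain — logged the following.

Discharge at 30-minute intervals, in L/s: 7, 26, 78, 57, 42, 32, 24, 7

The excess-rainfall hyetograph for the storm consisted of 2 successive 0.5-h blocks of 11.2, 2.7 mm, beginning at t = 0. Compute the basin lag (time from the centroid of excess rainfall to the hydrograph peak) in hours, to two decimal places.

Centroid of excess rainfall: t_c = Σ P_i·t̄_i / ΣP_i = 0.3471 h (block centres at 0.25, 0.75 h).
Hydrograph peak occurs at t = 1 h, so basin lag t_L = 1 − 0.3471 = 0.65 h.

t_L ≈ 0.65 h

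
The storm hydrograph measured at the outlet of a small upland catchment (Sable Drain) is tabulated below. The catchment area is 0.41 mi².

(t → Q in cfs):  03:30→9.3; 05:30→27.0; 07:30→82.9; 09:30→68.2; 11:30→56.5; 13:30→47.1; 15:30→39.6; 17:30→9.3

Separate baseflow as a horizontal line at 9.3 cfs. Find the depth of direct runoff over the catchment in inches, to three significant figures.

d ≈ 2.01 in

Direct runoff: 0.0, 17.7, 73.6, 58.9, 47.2, 37.8, 30.3, 0.0 cfs; ΣQ_DR = 265.5 cfs.
V = ΣQ_DR · Δt = 265.5 × 7200 s = 1.912 × 10^6 ft³.
Over A = 0.41 mi², depth = V / A = 2.01 in.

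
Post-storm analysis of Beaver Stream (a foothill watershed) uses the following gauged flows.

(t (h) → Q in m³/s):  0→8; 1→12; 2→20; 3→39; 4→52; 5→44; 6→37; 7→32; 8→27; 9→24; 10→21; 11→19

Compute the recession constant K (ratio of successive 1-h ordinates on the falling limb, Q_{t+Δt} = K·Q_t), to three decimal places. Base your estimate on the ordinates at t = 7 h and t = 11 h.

Using the recession-limb readings at t = 7 h and t = 11 h: Q falls from 32 to 19 m³/s over 4 intervals.
K = (Q₂/Q₁)^(1/4) = (19/32)^(1/4) = 0.878.

K ≈ 0.878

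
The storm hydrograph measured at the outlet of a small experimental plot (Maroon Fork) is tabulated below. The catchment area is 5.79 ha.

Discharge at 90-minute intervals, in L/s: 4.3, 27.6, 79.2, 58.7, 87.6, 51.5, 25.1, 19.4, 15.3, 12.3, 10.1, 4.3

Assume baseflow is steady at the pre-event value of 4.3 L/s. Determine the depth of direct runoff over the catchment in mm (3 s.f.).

Direct runoff: 0.0, 23.3, 74.9, 54.4, 83.3, 47.2, 20.8, 15.1, 11.0, 8.0, 5.8, 0.0 L/s; ΣQ_DR = 343.8 L/s.
V = ΣQ_DR · Δt = 343.8 × 5400 s = 1.857 × 10^6 L.
Over A = 5.79 ha, depth = V / A = 32.1 mm.

d ≈ 32.1 mm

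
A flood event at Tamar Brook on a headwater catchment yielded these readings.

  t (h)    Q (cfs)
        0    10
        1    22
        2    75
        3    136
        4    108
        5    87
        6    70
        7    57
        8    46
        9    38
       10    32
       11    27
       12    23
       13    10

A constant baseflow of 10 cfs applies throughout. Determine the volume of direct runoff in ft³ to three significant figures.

Direct-runoff ordinates (Q − Q_b): 0.0, 12.0, 65.0, 126.0, 98.0, 77.0, 60.0, 47.0, 36.0, 28.0, 22.0, 17.0, 13.0, 0.0 cfs.
ΣQ_DR = 601.0 cfs.
With Δt = 1 h = 3600 s, V = ΣQ_DR · Δt = 601.0 × 3600 = 2.16 × 10^6 ft³.

V ≈ 2.16 × 10^6 ft³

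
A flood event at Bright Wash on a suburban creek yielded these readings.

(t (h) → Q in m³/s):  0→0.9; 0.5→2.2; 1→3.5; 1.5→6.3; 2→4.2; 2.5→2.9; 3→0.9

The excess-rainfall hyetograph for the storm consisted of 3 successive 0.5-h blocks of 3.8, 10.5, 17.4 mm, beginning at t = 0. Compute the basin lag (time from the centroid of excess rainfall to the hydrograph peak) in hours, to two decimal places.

Centroid of excess rainfall: t_c = Σ P_i·t̄_i / ΣP_i = 0.9645 h (block centres at 0.25, 0.75, 1.25 h).
Hydrograph peak occurs at t = 1.5 h, so basin lag t_L = 1.5 − 0.9645 = 0.54 h.

t_L ≈ 0.54 h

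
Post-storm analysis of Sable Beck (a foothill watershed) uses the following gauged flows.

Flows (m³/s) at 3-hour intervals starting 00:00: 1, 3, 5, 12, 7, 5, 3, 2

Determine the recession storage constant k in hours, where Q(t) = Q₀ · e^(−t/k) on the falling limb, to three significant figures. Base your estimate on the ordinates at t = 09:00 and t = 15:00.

On the falling limb, Q drops from 12 to 5 m³/s between t = 09:00 and t = 15:00 (Δt = 6 h).
k = −Δt / ln(Q₂/Q₁) = −6 / ln(5/12) = 6.85 h.

k ≈ 6.85 h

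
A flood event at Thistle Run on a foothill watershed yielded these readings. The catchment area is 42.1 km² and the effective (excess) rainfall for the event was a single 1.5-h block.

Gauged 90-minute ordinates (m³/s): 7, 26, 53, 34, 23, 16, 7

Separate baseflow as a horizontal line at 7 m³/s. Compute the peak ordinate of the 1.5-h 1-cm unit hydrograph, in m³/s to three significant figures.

U_p ≈ 30.7 m³/s

Direct runoff: 0.0, 19.0, 46.0, 27.0, 16.0, 9.0, 0.0 m³/s; ΣQ_DR = 117.0 m³/s, peak = 46.0 m³/s.
Runoff depth d = ΣQ_DR·Δt / A = 117.0 × 5400 / (42.1 km²) = 15.01 mm.
The 1-cm UH is the DRH scaled by (10 mm)/d, so U_p = 46.0 × 10/15.01 = 30.7 m³/s.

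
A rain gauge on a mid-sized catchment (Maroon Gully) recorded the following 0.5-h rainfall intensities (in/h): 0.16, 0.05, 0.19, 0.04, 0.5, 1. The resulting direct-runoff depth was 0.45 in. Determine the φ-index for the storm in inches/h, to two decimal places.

Only the 2 blocks with intensity above φ contribute runoff: 0.5, 1 in/h.
Σ(I−φ)·Δt = d  ⇒  (0.5+1 − 2φ)·0.5 = 0.45
φ = (1.500 − 0.45/0.5) / 2 = 0.30 in/h.

φ ≈ 0.30 in/h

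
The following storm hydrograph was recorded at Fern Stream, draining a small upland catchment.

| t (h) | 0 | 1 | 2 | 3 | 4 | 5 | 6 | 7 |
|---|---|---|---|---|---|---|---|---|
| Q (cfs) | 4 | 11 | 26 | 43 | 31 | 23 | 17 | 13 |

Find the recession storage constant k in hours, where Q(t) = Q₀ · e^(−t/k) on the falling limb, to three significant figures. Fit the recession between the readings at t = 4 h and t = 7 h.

k ≈ 3.45 h

On the falling limb, Q drops from 31 to 13 cfs between t = 4 h and t = 7 h (Δt = 3 h).
k = −Δt / ln(Q₂/Q₁) = −3 / ln(13/31) = 3.45 h.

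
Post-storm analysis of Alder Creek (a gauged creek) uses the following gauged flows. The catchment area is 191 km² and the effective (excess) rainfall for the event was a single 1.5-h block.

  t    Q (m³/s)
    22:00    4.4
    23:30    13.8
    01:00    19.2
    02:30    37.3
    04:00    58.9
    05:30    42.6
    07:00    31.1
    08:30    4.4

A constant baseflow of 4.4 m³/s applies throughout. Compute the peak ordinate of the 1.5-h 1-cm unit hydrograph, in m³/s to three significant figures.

Direct runoff: 0.0, 9.4, 14.8, 32.9, 54.5, 38.2, 26.7, 0.0 m³/s; ΣQ_DR = 176.5 m³/s, peak = 54.5 m³/s.
Runoff depth d = ΣQ_DR·Δt / A = 176.5 × 5400 / (191 km²) = 4.990 mm.
The 1-cm UH is the DRH scaled by (10 mm)/d, so U_p = 54.5 × 10/4.990 = 109 m³/s.

U_p ≈ 109 m³/s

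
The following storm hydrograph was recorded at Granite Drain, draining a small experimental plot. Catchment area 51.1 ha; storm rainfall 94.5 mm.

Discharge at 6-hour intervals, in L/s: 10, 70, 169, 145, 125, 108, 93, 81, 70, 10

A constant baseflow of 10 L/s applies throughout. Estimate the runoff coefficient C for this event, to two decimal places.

ΣQ_DR = 781.0 L/s; V = ΣQ_DR·Δt = 1.687 × 10^7 L.
Runoff depth d = V / A = 33.01 mm.
C = d / P = 33.01 / 94.5 = 0.35.

C ≈ 0.35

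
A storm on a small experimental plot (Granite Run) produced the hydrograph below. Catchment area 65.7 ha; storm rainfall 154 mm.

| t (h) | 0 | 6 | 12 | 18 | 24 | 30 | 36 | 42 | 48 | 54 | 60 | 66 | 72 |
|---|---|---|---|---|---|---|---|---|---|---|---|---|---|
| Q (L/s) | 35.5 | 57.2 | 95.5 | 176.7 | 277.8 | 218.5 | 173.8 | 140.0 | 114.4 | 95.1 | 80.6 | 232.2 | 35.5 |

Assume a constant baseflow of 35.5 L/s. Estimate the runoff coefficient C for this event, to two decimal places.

C ≈ 0.27

ΣQ_DR = 1271 L/s; V = ΣQ_DR·Δt = 2.746 × 10^7 L.
Runoff depth d = V / A = 41.80 mm.
C = d / P = 41.80 / 154 = 0.27.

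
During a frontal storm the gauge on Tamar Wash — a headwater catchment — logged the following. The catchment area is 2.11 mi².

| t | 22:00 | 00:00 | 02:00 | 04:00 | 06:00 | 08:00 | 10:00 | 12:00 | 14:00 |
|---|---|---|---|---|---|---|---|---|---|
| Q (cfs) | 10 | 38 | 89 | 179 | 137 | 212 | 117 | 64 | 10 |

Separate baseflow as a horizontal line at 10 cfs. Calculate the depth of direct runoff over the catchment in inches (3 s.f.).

d ≈ 1.13 in

Direct runoff: 0.0, 28.0, 79.0, 169.0, 127.0, 202.0, 107.0, 54.0, 0.0 cfs; ΣQ_DR = 766.0 cfs.
V = ΣQ_DR · Δt = 766.0 × 7200 s = 5.515 × 10^6 ft³.
Over A = 2.11 mi², depth = V / A = 1.13 in.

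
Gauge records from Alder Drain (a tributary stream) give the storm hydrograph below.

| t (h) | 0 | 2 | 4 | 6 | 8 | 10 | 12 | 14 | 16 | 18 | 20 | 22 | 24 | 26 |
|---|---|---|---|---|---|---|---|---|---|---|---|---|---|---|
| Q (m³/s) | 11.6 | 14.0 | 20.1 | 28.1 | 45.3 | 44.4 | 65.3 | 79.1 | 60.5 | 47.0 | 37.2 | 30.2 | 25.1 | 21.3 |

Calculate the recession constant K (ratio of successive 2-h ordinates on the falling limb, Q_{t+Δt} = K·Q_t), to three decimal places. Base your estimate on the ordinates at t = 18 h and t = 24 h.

Using the recession-limb readings at t = 18 h and t = 24 h: Q falls from 47.0 to 25.1 m³/s over 3 intervals.
K = (Q₂/Q₁)^(1/3) = (25.1/47.0)^(1/3) = 0.811.

K ≈ 0.811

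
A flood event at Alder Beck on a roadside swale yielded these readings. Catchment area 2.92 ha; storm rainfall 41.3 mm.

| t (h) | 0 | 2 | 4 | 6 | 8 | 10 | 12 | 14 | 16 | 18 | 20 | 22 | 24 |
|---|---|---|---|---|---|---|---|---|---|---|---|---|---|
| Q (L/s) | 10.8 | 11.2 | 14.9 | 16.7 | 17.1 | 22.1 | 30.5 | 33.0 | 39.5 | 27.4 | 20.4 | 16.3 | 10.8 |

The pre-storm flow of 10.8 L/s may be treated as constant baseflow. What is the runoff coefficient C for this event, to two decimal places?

ΣQ_DR = 130.3 L/s; V = ΣQ_DR·Δt = 9.382 × 10^5 L.
Runoff depth d = V / A = 32.13 mm.
C = d / P = 32.13 / 41.3 = 0.78.

C ≈ 0.78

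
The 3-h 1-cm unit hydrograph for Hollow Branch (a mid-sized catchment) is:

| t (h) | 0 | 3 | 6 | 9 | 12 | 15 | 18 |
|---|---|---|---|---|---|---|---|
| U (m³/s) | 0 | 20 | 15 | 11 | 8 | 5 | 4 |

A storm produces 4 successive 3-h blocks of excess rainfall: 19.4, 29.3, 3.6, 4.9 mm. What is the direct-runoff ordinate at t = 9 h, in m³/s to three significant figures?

By discrete convolution, Q_j = Σ (P_i / 10 mm) · U_{j−i}.
At t = 9 h (j=3): Q = (19.4/10)·11 + (29.3/10)·15 + (3.6/10)·20 + (4.9/10)·0 = 72.5 m³/s.

Q ≈ 72.5 m³/s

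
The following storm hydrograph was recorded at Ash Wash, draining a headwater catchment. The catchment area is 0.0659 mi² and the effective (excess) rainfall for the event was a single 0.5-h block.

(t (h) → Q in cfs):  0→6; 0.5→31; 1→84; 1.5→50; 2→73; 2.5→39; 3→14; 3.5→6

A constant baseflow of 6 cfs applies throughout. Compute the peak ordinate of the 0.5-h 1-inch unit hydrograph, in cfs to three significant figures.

Direct runoff: 0.0, 25.0, 78.0, 44.0, 67.0, 33.0, 8.0, 0.0 cfs; ΣQ_DR = 255.0 cfs, peak = 78.0 cfs.
Runoff depth d = ΣQ_DR·Δt / A = 255.0 × 1800 / (0.0659 mi²) = 2.998 in.
The 1-inch UH is the DRH scaled by (1 in)/d, so U_p = 78.0 × 1/2.998 = 26.0 cfs.

U_p ≈ 26.0 cfs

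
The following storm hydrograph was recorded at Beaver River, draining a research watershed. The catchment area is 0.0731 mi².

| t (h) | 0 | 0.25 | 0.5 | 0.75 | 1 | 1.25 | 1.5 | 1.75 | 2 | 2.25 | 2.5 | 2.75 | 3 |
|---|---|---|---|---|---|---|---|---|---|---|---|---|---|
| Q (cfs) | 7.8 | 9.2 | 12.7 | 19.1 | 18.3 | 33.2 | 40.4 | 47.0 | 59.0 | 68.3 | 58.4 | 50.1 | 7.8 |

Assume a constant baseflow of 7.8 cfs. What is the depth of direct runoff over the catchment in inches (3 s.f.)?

d ≈ 1.75 in

Direct runoff: 0.0, 1.4, 4.9, 11.3, 10.5, 25.4, 32.6, 39.2, 51.2, 60.5, 50.6, 42.3, 0.0 cfs; ΣQ_DR = 329.9 cfs.
V = ΣQ_DR · Δt = 329.9 × 900 s = 2.969 × 10^5 ft³.
Over A = 0.0731 mi², depth = V / A = 1.75 in.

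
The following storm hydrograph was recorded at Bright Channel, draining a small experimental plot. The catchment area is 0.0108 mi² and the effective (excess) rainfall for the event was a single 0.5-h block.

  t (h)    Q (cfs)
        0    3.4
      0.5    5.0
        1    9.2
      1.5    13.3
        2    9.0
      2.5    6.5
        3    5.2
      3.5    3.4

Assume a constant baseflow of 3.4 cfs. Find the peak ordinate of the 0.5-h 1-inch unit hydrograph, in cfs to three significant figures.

U_p ≈ 4.96 cfs

Direct runoff: 0.0, 1.6, 5.8, 9.9, 5.6, 3.1, 1.8, 0.0 cfs; ΣQ_DR = 27.80 cfs, peak = 9.9 cfs.
Runoff depth d = ΣQ_DR·Δt / A = 27.80 × 1800 / (0.0108 mi²) = 1.994 in.
The 1-inch UH is the DRH scaled by (1 in)/d, so U_p = 9.9 × 1/1.994 = 4.96 cfs.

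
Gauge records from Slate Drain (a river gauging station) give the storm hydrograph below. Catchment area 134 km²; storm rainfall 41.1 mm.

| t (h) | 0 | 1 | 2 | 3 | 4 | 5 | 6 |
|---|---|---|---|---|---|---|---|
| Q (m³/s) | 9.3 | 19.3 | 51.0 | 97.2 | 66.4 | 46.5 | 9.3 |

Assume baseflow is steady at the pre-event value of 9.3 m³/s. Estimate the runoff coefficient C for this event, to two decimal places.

ΣQ_DR = 233.9 m³/s; V = ΣQ_DR·Δt = 8.420 × 10^5 m³.
Runoff depth d = V / A = 6.284 mm.
C = d / P = 6.284 / 41.1 = 0.15.

C ≈ 0.15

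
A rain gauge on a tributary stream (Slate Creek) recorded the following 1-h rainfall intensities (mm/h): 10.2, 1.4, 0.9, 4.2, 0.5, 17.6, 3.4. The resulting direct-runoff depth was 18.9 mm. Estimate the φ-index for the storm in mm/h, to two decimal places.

Only the 2 blocks with intensity above φ contribute runoff: 10.2, 17.6 mm/h.
Σ(I−φ)·Δt = d  ⇒  (10.2+17.6 − 2φ)·1 = 18.9
φ = (27.80 − 18.9/1) / 2 = 4.45 mm/h.

φ ≈ 4.45 mm/h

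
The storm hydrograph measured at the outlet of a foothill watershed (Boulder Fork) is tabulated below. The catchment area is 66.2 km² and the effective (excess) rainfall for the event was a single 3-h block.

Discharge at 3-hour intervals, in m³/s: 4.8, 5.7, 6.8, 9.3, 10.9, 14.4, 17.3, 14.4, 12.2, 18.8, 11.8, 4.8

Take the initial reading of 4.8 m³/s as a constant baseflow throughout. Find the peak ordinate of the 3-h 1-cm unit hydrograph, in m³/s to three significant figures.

Direct runoff: 0.0, 0.9, 2.0, 4.5, 6.1, 9.6, 12.5, 9.6, 7.4, 14.0, 7.0, 0.0 m³/s; ΣQ_DR = 73.60 m³/s, peak = 14.0 m³/s.
Runoff depth d = ΣQ_DR·Δt / A = 73.60 × 10800 / (66.2 km²) = 12.01 mm.
The 1-cm UH is the DRH scaled by (10 mm)/d, so U_p = 14.0 × 10/12.01 = 11.7 m³/s.

U_p ≈ 11.7 m³/s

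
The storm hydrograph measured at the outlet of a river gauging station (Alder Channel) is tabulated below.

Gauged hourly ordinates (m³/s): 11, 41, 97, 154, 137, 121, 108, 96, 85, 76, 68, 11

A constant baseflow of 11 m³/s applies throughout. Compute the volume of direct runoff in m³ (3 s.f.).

Direct-runoff ordinates (Q − Q_b): 0.0, 30.0, 86.0, 143.0, 126.0, 110.0, 97.0, 85.0, 74.0, 65.0, 57.0, 0.0 m³/s.
ΣQ_DR = 873.0 m³/s.
With Δt = 1 h = 3600 s, V = ΣQ_DR · Δt = 873.0 × 3600 = 3.14 × 10^6 m³.

V ≈ 3.14 × 10^6 m³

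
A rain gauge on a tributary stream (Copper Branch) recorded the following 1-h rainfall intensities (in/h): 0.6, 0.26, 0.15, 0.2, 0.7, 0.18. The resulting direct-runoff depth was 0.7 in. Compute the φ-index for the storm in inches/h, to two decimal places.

φ ≈ 0.30 in/h

Only the 2 blocks with intensity above φ contribute runoff: 0.6, 0.7 in/h.
Σ(I−φ)·Δt = d  ⇒  (0.6+0.7 − 2φ)·1 = 0.7
φ = (1.300 − 0.7/1) / 2 = 0.30 in/h.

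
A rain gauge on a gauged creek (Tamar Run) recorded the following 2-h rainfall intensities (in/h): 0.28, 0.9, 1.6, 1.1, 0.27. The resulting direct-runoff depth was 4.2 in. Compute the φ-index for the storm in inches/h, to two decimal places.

φ ≈ 0.50 in/h

Only the 3 blocks with intensity above φ contribute runoff: 0.9, 1.6, 1.1 in/h.
Σ(I−φ)·Δt = d  ⇒  (0.9+1.6+1.1 − 3φ)·2 = 4.2
φ = (3.600 − 4.2/2) / 3 = 0.50 in/h.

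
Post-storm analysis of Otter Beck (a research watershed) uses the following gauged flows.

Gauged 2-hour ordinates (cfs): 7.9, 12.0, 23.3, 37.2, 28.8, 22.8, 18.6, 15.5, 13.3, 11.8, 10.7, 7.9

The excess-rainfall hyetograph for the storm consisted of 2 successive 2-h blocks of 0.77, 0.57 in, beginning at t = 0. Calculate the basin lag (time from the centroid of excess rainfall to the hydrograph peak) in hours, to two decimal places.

Centroid of excess rainfall: t_c = Σ P_i·t̄_i / ΣP_i = 1.8507 h (block centres at 1, 3 h).
Hydrograph peak occurs at t = 6 h, so basin lag t_L = 6 − 1.8507 = 4.15 h.

t_L ≈ 4.15 h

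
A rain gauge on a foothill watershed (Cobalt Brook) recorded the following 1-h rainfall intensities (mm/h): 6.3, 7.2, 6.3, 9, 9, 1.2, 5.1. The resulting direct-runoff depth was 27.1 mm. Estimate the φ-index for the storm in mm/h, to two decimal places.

Only the 6 blocks with intensity above φ contribute runoff: 6.3, 7.2, 6.3, 9, 9, 5.1 mm/h.
Σ(I−φ)·Δt = d  ⇒  (6.3+7.2+6.3+9+9+5.1 − 6φ)·1 = 27.1
φ = (42.90 − 27.1/1) / 6 = 2.63 mm/h.

φ ≈ 2.63 mm/h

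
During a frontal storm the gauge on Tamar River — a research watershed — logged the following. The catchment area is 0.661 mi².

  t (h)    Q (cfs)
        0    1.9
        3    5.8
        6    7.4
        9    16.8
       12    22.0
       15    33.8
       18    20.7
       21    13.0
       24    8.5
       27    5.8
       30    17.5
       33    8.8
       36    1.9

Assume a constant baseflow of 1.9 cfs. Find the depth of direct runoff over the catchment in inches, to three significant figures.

Direct runoff: 0.0, 3.9, 5.5, 14.9, 20.1, 31.9, 18.8, 11.1, 6.6, 3.9, 15.6, 6.9, 0.0 cfs; ΣQ_DR = 139.2 cfs.
V = ΣQ_DR · Δt = 139.2 × 10800 s = 1.503 × 10^6 ft³.
Over A = 0.661 mi², depth = V / A = 0.979 in.

d ≈ 0.979 in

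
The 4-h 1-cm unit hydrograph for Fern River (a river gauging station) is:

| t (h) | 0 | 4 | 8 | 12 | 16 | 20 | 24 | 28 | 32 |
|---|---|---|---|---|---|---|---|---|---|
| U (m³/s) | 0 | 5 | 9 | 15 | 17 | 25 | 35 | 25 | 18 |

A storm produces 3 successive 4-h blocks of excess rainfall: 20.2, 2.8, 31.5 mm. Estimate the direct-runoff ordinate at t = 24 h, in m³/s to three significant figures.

Q ≈ 131 m³/s

By discrete convolution, Q_j = Σ (P_i / 10 mm) · U_{j−i}.
At t = 24 h (j=6): Q = (20.2/10)·35 + (2.8/10)·25 + (31.5/10)·17 = 131 m³/s.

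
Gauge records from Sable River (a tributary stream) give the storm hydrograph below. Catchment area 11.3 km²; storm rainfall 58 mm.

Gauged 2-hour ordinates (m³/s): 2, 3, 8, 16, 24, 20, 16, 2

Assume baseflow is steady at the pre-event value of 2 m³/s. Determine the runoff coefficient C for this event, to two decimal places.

C ≈ 0.82

ΣQ_DR = 75.00 m³/s; V = ΣQ_DR·Δt = 5.400 × 10^5 m³.
Runoff depth d = V / A = 47.79 mm.
C = d / P = 47.79 / 58 = 0.82.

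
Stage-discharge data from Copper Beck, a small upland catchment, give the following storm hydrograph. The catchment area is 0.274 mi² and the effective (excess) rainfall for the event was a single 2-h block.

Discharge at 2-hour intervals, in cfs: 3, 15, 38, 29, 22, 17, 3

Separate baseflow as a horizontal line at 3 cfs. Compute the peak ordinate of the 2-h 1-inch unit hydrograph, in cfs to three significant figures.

Direct runoff: 0.0, 12.0, 35.0, 26.0, 19.0, 14.0, 0.0 cfs; ΣQ_DR = 106.0 cfs, peak = 35.0 cfs.
Runoff depth d = ΣQ_DR·Δt / A = 106.0 × 7200 / (0.274 mi²) = 1.199 in.
The 1-inch UH is the DRH scaled by (1 in)/d, so U_p = 35.0 × 1/1.199 = 29.2 cfs.

U_p ≈ 29.2 cfs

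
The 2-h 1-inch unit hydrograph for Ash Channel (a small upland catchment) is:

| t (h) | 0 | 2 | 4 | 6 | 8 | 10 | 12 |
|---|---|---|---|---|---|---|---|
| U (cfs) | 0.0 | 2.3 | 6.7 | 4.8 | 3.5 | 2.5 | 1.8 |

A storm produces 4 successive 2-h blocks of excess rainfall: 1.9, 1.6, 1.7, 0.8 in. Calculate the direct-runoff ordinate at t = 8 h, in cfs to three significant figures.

Q ≈ 27.6 cfs

By discrete convolution, Q_j = Σ (P_i / 1 in) · U_{j−i}.
At t = 8 h (j=4): Q = (1.9/1)·3.5 + (1.6/1)·4.8 + (1.7/1)·6.7 + (0.8/1)·2.3 = 27.6 cfs.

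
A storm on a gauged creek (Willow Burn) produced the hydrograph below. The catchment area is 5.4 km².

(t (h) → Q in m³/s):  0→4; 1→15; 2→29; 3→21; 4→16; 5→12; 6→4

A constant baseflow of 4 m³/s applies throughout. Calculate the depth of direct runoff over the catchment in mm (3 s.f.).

Direct runoff: 0.0, 11.0, 25.0, 17.0, 12.0, 8.0, 0.0 m³/s; ΣQ_DR = 73.00 m³/s.
V = ΣQ_DR · Δt = 73.00 × 3600 s = 2.628 × 10^5 m³.
Over A = 5.4 km², depth = V / A = 48.7 mm.

d ≈ 48.7 mm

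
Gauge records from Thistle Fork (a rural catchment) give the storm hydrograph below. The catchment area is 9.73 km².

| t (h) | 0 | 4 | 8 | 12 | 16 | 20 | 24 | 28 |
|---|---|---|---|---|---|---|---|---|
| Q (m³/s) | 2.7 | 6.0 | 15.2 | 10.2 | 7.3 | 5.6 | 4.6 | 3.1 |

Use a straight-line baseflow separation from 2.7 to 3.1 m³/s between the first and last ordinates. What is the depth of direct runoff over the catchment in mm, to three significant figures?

Direct runoff: 0.00, 3.24, 12.39, 7.33, 4.37, 2.61, 1.56, 0.00 m³/s; ΣQ_DR = 31.50 m³/s.
V = ΣQ_DR · Δt = 31.50 × 14400 s = 4.536 × 10^5 m³.
Over A = 9.73 km², depth = V / A = 46.6 mm.

d ≈ 46.6 mm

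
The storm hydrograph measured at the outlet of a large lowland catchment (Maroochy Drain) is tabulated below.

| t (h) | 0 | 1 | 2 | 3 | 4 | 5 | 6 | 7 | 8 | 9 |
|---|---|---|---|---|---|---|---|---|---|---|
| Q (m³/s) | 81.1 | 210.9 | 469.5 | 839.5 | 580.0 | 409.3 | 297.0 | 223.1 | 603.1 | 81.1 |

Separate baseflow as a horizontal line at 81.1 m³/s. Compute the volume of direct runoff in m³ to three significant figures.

Direct-runoff ordinates (Q − Q_b): 0.0, 129.8, 388.4, 758.4, 498.9, 328.2, 215.9, 142.0, 522.0, 0.0 m³/s.
ΣQ_DR = 2984 m³/s.
With Δt = 1 h = 3600 s, V = ΣQ_DR · Δt = 2984 × 3600 = 1.07 × 10^7 m³.

V ≈ 1.07 × 10^7 m³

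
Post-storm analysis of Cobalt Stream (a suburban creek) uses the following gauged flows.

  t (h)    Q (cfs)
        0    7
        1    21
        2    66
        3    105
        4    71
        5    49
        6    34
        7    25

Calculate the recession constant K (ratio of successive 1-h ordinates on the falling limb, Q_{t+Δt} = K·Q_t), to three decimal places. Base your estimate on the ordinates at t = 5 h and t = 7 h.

K ≈ 0.714

Using the recession-limb readings at t = 5 h and t = 7 h: Q falls from 49 to 25 cfs over 2 intervals.
K = (Q₂/Q₁)^(1/2) = (25/49)^(1/2) = 0.714.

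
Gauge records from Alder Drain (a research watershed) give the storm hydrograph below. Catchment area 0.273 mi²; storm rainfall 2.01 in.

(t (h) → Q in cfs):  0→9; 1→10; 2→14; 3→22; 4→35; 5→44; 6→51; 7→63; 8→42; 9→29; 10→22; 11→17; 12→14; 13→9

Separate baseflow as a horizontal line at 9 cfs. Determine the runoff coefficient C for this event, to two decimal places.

C ≈ 0.72

ΣQ_DR = 255.0 cfs; V = ΣQ_DR·Δt = 9.180 × 10^5 ft³.
Runoff depth d = V / A = 1.447 in.
C = d / P = 1.447 / 2.01 = 0.72.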